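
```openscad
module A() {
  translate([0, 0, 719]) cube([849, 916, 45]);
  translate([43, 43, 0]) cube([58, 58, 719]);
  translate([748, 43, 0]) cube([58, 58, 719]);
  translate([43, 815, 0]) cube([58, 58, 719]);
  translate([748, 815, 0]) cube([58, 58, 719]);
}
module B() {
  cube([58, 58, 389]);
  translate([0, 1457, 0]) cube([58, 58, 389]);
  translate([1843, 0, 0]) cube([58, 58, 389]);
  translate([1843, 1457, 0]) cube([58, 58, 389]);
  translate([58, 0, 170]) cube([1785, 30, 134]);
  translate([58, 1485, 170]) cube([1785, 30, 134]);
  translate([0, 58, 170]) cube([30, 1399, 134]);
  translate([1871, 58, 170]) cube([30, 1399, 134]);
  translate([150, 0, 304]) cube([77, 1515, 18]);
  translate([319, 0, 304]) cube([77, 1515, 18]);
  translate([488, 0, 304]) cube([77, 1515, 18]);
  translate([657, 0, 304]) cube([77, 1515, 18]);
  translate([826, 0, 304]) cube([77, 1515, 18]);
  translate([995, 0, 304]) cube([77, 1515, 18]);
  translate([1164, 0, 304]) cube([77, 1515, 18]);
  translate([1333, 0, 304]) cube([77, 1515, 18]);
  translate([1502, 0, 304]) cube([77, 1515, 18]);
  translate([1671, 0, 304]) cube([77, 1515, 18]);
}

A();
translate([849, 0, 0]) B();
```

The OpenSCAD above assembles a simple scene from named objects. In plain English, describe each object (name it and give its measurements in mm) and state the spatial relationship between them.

A is a rectangular dining table. The top is 849×916×45 mm with its upper surface at z = 764 mm. It stands on four 58×58 mm square legs, each inset 43 mm from the nearest pair of top edges, running from the floor to the underside of the top.

B is a bed frame 1901 mm long (x) by 1515 mm wide (y). Four 58×58 mm corner posts, 389 mm tall, at the corners of the footprint. Four rails of 30 mm thickness and 134 mm height run between adjacent posts with their undersides at z = 170 mm, their outer faces flush with the outside of the frame (the two x-running rails run between the posts' inner faces; the two y-running rails run between the posts' inner faces). 10 slats, each 77 mm wide (x) and 18 mm thick, lie across the top of the two x-running rails, running the full 1515 mm width of the frame in y; the slats are evenly spaced along x between the inner faces of the end posts with equal gaps (rounded down to the nearest mm) at the −x end and between each pair — any rounding remainder accumulates at the +x end.

The bed frame is against the table's +x side, with their −y faces flush.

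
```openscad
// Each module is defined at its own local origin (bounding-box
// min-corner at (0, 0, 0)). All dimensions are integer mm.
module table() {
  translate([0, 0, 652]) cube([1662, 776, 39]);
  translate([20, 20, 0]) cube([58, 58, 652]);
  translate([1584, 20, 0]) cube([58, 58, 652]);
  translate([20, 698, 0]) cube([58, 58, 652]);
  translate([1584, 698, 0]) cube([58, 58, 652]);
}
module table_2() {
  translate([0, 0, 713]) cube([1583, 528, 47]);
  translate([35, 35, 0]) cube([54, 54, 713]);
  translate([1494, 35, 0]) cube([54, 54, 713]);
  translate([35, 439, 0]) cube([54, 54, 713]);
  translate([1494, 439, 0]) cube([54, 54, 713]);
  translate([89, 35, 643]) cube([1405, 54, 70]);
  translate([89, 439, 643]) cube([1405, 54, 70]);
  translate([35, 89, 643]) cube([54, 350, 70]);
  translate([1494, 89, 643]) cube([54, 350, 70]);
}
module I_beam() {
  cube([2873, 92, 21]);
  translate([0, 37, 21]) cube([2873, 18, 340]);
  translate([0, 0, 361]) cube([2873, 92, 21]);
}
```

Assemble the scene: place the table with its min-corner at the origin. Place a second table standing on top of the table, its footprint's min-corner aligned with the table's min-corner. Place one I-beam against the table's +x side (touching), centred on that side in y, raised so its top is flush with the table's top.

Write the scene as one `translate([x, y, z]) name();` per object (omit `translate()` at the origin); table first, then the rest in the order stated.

table();
translate([0, 0, 691]) table_2();
translate([1662, 342, 309]) I_beam();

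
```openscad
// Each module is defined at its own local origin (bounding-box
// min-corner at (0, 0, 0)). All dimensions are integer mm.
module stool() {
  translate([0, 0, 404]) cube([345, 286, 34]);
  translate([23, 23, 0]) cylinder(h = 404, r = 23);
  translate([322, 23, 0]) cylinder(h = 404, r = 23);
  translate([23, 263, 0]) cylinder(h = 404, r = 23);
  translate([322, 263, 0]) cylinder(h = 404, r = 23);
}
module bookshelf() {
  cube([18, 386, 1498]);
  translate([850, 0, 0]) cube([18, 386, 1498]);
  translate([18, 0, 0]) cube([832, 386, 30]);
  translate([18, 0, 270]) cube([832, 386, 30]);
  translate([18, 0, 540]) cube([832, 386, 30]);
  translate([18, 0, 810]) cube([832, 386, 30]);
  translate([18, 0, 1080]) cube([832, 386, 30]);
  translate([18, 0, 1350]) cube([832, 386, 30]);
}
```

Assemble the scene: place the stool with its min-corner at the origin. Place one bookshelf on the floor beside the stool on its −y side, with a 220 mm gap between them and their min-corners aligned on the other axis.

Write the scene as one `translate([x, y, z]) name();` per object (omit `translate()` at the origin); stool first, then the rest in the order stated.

stool();
translate([0, -606, 0]) bookshelf();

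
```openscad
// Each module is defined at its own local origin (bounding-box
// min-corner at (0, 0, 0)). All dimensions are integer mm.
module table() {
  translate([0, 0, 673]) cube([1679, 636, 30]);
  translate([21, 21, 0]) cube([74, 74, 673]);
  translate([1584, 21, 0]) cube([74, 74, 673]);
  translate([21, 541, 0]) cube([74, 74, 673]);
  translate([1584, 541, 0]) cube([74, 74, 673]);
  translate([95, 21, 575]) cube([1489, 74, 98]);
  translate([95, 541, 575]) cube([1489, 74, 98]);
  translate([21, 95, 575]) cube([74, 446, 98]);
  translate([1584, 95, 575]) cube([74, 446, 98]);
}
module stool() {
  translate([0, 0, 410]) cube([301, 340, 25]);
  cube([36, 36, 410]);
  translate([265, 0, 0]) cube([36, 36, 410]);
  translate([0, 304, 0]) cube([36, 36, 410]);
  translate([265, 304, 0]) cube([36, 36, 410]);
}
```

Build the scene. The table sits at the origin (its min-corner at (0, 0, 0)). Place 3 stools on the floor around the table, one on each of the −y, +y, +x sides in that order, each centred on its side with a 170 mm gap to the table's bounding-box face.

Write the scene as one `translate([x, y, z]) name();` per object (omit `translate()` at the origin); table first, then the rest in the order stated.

table();
translate([689, -510, 0]) stool();
translate([689, 806, 0]) stool();
translate([1849, 148, 0]) stool();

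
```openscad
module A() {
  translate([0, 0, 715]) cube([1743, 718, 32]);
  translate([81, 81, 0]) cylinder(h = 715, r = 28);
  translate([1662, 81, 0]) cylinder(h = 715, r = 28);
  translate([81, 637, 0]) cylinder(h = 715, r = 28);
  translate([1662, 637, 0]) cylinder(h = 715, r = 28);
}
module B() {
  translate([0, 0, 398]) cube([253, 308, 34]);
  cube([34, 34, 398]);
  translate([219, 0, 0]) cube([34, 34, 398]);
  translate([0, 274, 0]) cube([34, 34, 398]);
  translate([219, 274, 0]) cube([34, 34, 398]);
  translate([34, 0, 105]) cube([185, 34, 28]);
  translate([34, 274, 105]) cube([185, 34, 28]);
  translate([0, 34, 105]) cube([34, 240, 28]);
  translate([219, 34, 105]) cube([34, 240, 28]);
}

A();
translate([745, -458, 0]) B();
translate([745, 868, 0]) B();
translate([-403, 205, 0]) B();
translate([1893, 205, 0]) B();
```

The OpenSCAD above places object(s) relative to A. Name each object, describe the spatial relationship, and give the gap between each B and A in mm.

A is a table. B is a stool. Four stools sit around the table at the −y, +y, −x, +x sides. The gap between each stool and the table is 150 mm.

Each stool's nearest face is 150 mm from the table's bounding box.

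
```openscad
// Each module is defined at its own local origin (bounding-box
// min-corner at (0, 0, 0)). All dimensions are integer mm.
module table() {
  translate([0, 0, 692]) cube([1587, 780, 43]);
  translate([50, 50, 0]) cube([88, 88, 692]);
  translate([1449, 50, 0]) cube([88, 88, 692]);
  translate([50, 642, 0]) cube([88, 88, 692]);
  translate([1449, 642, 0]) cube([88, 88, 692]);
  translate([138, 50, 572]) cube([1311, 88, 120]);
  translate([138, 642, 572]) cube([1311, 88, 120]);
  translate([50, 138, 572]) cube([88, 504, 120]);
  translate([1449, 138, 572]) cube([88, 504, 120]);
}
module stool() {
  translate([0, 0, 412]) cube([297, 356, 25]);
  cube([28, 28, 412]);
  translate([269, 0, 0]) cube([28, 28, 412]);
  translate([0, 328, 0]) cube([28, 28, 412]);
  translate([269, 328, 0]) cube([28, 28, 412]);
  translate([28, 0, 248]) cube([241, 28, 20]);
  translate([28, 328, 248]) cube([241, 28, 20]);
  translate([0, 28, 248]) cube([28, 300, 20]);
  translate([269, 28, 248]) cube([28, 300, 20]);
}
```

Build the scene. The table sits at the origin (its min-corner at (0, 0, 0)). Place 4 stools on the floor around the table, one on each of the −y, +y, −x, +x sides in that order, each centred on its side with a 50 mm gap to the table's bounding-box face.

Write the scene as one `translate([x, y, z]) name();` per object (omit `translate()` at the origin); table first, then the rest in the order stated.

table();
translate([645, -406, 0]) stool();
translate([645, 830, 0]) stool();
translate([-347, 212, 0]) stool();
translate([1637, 212, 0]) stool();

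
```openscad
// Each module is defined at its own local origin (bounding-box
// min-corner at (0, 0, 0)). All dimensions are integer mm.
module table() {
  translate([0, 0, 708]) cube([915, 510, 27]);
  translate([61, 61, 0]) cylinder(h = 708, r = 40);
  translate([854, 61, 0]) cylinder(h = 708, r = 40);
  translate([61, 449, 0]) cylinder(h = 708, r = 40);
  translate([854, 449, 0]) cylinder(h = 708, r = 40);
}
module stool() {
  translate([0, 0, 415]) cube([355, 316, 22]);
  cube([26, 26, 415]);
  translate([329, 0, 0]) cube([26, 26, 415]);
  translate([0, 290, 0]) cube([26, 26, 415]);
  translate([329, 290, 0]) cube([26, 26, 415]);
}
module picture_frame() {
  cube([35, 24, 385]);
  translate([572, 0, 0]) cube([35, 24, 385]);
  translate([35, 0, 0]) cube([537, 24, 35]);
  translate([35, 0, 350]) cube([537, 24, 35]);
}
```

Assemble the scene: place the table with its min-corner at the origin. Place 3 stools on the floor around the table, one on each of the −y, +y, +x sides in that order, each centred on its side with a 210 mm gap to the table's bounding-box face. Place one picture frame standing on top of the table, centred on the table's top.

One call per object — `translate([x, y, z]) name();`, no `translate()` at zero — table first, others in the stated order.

table();
translate([280, -526, 0]) stool();
translate([280, 720, 0]) stool();
translate([1125, 97, 0]) stool();
translate([154, 243, 735]) picture_frame();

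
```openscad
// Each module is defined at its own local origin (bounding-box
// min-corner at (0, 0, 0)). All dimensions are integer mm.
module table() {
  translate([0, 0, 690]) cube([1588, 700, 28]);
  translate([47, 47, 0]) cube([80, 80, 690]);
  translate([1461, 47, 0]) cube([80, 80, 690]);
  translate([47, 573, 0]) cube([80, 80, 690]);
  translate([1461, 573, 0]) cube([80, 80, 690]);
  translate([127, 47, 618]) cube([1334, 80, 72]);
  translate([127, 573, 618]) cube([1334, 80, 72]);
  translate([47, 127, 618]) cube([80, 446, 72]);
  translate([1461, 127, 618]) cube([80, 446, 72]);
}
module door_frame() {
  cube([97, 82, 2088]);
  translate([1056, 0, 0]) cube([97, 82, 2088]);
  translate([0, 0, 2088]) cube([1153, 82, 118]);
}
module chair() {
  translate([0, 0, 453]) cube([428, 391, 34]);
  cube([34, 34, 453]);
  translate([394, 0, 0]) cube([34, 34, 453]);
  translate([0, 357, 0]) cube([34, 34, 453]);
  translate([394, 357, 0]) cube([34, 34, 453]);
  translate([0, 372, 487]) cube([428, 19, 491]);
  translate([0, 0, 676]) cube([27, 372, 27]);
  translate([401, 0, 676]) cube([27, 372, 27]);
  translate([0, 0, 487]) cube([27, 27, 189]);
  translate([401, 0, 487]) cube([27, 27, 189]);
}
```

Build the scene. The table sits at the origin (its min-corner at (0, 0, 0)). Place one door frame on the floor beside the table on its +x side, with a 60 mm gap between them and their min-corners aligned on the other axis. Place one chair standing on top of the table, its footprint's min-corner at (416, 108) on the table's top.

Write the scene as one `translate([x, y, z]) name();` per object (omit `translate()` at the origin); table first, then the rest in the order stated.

table();
translate([1648, 0, 0]) door_frame();
translate([416, 108, 718]) chair();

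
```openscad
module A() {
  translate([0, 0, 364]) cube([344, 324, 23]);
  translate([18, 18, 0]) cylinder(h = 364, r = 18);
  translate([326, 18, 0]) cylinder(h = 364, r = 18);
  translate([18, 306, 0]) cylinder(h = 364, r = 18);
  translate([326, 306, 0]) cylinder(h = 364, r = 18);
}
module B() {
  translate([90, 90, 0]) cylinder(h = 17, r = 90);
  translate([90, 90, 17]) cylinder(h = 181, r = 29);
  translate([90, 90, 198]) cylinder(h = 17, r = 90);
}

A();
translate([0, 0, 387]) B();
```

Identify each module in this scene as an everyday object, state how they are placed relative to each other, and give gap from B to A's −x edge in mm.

A is a stool. B is a spool. The spool is on top of the stool. The gap from the spool to the stool's −x edge is 0 mm.

The spool's min-x is at 0; the stool's min-x is 0; gap = 0 mm.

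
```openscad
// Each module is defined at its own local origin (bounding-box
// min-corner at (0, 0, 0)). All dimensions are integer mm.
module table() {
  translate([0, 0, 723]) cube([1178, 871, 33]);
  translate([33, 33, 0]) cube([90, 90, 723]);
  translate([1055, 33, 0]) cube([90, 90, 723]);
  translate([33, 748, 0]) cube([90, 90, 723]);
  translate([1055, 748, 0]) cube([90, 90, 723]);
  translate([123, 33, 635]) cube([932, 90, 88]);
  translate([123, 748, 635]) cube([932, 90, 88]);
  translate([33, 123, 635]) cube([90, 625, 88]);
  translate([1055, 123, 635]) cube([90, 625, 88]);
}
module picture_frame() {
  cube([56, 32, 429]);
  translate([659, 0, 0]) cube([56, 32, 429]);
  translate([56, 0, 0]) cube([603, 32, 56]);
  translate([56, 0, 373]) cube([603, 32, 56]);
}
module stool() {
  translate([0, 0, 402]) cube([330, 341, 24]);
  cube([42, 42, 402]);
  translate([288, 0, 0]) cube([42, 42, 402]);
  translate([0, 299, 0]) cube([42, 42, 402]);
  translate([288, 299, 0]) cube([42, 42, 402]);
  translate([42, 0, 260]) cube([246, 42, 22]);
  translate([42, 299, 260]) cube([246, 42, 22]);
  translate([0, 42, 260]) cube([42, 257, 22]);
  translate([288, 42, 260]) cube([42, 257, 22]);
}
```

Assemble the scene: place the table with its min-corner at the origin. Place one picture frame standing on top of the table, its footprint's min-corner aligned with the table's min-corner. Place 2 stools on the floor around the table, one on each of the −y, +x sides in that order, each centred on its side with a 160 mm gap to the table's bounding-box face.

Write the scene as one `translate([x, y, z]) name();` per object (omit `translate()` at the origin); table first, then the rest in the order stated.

table();
translate([0, 0, 756]) picture_frame();
translate([424, -501, 0]) stool();
translate([1338, 265, 0]) stool();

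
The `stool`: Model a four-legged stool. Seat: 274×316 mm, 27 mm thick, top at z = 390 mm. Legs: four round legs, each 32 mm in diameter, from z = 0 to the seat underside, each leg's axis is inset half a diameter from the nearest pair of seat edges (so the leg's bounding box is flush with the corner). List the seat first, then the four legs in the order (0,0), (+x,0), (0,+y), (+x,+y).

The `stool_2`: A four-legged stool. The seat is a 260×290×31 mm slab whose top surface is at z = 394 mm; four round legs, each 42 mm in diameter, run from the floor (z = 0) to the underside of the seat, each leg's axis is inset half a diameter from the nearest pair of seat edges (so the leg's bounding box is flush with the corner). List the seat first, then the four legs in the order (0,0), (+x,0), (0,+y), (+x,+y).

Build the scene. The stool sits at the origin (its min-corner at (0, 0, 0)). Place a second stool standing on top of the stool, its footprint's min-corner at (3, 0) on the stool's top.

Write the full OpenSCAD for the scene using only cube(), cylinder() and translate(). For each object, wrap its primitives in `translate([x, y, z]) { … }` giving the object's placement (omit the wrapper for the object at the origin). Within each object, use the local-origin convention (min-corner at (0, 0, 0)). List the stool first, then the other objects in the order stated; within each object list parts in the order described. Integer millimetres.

translate([0, 0, 363]) cube([274, 316, 27]);
translate([16, 16, 0]) cylinder(h = 363, r = 16);
translate([258, 16, 0]) cylinder(h = 363, r = 16);
translate([16, 300, 0]) cylinder(h = 363, r = 16);
translate([258, 300, 0]) cylinder(h = 363, r = 16);
translate([3, 0, 390]) {
  translate([0, 0, 363]) cube([260, 290, 31]);
  translate([21, 21, 0]) cylinder(h = 363, r = 21);
  translate([239, 21, 0]) cylinder(h = 363, r = 21);
  translate([21, 269, 0]) cylinder(h = 363, r = 21);
  translate([239, 269, 0]) cylinder(h = 363, r = 21);
}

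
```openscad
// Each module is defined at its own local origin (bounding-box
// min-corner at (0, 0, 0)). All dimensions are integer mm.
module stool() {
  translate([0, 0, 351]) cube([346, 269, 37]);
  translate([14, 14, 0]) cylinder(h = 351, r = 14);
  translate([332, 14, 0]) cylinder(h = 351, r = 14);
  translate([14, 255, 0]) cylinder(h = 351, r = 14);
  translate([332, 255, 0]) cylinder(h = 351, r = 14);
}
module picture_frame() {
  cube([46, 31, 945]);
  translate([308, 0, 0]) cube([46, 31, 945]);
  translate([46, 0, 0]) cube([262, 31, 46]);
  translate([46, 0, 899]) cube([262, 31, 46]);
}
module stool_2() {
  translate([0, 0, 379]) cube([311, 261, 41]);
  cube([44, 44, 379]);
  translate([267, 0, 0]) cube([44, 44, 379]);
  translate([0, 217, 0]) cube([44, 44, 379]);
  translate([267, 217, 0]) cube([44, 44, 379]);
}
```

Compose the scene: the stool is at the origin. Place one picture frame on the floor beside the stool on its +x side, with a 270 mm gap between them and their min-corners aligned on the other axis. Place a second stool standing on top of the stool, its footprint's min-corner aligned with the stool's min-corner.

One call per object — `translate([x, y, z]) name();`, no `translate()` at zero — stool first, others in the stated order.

stool();
translate([616, 0, 0]) picture_frame();
translate([0, 0, 388]) stool_2();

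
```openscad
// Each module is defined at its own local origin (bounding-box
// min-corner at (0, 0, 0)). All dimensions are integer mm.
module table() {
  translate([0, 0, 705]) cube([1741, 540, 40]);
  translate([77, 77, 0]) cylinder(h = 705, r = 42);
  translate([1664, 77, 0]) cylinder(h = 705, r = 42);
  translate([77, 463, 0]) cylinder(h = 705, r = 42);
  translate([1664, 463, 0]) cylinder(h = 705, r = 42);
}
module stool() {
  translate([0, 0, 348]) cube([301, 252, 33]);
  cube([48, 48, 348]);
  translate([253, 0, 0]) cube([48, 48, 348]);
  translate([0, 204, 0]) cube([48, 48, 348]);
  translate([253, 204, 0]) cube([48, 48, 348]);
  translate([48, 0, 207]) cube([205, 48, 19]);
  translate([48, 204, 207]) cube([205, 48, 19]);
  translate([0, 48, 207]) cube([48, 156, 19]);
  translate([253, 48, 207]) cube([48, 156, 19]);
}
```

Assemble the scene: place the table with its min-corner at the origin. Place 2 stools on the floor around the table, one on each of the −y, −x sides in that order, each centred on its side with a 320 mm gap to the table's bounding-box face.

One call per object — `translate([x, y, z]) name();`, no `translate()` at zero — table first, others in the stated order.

table();
translate([720, -572, 0]) stool();
translate([-621, 144, 0]) stool();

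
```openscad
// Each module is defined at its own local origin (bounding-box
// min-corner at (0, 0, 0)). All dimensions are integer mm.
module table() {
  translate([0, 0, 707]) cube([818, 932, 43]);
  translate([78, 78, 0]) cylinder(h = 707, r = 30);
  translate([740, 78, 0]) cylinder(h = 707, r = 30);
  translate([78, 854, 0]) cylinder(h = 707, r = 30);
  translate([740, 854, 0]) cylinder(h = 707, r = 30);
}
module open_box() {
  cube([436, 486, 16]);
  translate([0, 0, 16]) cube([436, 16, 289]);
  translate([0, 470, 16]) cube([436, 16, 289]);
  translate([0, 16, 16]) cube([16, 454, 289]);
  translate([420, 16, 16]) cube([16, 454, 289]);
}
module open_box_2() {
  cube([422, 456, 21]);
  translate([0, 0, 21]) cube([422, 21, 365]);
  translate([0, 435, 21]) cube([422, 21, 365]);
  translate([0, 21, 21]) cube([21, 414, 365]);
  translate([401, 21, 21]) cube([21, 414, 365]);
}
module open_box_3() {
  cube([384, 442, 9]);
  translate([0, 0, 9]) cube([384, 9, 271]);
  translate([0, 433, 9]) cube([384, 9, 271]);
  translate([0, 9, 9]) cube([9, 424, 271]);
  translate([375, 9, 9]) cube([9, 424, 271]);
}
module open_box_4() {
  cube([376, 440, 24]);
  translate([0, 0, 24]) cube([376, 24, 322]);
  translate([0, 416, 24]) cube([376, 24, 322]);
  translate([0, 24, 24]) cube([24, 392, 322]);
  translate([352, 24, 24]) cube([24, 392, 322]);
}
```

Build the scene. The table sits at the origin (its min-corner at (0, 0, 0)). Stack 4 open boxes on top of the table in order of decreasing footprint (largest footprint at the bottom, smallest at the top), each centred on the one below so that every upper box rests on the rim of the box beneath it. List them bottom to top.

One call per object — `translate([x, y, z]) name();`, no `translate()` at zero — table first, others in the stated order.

table();
translate([191, 223, 750]) open_box();
translate([198, 238, 1055]) open_box_2();
translate([217, 245, 1441]) open_box_3();
translate([221, 246, 1721]) open_box_4();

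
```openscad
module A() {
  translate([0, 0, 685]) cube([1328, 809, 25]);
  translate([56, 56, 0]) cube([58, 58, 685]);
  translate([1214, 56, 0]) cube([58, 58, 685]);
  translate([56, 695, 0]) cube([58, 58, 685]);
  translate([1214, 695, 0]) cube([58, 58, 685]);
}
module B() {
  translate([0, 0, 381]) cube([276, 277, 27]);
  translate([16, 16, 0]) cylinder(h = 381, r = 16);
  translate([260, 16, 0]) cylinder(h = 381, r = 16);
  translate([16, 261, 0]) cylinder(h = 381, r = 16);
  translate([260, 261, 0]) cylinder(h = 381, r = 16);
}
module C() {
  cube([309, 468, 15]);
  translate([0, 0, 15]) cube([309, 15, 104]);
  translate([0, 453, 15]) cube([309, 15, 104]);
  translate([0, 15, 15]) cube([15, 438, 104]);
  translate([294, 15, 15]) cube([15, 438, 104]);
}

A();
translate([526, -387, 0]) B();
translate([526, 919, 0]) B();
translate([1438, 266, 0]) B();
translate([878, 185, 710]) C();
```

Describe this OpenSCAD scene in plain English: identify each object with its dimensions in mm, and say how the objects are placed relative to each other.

A is a table with a 1328×809 mm rectangular top, 25 mm thick, top surface at z = 710 mm, supported by four 58×58 mm square legs, each inset 56 mm from the nearest pair of top edges, running from the floor.

B is a four-legged stool. The seat is 276×277 mm, 27 mm thick, top at z = 408 mm. It stands on four round legs, each 32 mm in diameter, from z = 0 to the seat underside, each leg's axis is inset half a diameter from the nearest pair of seat edges (so the leg's bounding box is flush with the corner).

C is an open-topped rectangular box: outside dimensions 309×468×119 mm, with a uniform wall and base thickness of 15 mm. The base is a full 309×468 slab on the floor; four walls sit on top of the base. The front and back walls (the −y and +y sides) span the full width; the two side walls fit between them.

Three stools sit around the table at the −y, +y, +x sides. The open box is on top of the table.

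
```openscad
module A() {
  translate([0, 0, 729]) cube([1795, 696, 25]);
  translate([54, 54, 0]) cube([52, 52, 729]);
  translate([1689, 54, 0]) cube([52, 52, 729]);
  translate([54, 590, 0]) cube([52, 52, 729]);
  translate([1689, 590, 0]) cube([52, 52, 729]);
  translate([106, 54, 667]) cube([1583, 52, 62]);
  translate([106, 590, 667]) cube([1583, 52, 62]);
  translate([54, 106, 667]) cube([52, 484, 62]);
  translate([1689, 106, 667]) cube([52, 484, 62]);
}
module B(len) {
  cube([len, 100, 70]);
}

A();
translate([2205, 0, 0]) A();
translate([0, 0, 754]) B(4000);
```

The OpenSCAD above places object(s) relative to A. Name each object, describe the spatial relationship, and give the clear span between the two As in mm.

A is a table. B is a beam. A beam spans the tops of two tables. The clear span between the two tables is 410 mm.

Second table starts at x = 2205; first ends at x = 1795; clear span = 2205 − 1795 = 410 mm.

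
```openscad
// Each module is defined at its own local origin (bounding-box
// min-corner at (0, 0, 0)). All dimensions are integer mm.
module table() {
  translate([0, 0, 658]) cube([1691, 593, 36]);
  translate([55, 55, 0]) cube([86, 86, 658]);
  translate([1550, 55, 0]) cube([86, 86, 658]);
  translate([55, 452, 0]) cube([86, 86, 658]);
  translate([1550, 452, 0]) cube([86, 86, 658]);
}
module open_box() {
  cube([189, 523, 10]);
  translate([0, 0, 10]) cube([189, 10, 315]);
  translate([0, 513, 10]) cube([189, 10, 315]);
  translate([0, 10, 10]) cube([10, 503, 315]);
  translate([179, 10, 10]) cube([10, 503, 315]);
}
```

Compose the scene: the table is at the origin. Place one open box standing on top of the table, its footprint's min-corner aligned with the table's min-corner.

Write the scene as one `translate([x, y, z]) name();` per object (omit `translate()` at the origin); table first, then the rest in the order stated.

table();
translate([0, 0, 694]) open_box();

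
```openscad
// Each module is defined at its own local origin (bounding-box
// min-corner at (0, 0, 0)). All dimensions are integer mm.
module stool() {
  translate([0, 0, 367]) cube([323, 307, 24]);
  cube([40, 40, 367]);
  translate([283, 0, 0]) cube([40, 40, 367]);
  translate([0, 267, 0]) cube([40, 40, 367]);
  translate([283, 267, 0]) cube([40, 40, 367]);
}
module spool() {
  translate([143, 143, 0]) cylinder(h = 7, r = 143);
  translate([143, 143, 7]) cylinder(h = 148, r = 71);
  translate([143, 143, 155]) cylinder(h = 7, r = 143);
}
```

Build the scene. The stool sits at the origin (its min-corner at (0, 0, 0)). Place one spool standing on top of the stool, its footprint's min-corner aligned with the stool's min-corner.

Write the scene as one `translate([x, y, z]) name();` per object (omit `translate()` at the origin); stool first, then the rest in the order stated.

stool();
translate([0, 0, 391]) spool();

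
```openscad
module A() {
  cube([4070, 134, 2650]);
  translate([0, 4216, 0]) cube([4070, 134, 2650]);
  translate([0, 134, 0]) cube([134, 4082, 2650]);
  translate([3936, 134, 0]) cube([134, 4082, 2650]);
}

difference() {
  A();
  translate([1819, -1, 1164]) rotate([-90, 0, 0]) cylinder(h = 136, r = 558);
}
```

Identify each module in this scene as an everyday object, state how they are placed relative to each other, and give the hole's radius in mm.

A is a house frame. The house frame has a circular hole through its front wall. The hole's radius is 558 mm.

The subtracted cylinder has r = 558 mm.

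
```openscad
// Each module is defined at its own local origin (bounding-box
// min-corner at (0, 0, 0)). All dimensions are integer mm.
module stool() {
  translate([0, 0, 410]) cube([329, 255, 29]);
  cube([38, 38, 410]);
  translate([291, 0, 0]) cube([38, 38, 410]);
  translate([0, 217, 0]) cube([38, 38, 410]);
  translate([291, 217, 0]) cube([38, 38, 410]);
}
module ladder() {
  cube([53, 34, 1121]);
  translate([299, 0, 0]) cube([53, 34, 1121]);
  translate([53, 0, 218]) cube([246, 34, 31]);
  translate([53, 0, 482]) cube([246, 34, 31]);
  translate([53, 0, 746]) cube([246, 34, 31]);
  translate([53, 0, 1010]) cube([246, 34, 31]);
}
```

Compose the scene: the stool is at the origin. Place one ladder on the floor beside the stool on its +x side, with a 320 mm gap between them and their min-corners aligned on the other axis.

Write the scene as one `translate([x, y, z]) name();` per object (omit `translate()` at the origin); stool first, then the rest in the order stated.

stool();
translate([649, 0, 0]) ladder();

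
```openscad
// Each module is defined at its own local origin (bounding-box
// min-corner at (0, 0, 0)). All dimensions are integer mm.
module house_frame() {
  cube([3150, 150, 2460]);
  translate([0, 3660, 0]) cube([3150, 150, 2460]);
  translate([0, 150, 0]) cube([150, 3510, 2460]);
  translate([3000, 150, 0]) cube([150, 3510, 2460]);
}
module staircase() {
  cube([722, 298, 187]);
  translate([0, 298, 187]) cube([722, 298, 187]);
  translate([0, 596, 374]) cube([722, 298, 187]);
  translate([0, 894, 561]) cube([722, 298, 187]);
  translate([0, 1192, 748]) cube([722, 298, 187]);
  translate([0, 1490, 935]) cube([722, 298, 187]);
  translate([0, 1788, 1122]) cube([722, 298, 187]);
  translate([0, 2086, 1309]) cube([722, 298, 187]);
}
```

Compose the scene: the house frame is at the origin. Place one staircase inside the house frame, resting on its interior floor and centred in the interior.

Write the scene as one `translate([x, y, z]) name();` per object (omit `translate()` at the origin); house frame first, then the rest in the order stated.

house_frame();
translate([1214, 713, 0]) staircase();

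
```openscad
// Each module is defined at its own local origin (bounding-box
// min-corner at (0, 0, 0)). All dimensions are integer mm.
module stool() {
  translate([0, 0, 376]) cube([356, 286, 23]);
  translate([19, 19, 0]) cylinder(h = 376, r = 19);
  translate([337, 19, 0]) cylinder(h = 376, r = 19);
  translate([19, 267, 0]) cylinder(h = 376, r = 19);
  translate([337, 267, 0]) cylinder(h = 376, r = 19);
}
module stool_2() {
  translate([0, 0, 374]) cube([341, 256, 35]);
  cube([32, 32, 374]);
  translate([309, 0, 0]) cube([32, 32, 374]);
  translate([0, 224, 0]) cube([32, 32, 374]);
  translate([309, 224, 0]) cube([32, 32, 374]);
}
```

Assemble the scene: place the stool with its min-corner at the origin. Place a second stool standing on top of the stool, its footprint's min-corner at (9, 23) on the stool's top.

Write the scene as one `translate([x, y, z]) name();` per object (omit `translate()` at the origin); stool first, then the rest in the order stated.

stool();
translate([9, 23, 399]) stool_2();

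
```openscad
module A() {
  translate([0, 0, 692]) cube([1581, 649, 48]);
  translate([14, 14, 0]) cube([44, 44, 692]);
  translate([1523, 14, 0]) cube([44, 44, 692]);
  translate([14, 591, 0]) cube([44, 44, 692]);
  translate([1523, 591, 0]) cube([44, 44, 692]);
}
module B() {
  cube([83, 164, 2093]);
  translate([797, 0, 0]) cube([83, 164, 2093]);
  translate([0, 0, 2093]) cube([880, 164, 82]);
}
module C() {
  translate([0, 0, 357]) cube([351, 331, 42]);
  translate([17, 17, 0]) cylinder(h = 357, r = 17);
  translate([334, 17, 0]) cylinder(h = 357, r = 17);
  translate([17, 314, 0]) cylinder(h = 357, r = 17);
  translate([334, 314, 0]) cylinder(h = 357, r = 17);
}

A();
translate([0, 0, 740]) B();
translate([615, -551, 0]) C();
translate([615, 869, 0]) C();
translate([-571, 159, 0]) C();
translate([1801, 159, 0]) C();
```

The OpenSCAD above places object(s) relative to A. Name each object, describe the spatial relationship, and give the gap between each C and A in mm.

Each stool's nearest face is 220 mm from the table's bounding box.

A is a table. B is a door frame. C is a stool. The door frame is on top of the table. Four stools sit around the table at the −y, +y, −x, +x sides. The gap between each stool and the table is 220 mm.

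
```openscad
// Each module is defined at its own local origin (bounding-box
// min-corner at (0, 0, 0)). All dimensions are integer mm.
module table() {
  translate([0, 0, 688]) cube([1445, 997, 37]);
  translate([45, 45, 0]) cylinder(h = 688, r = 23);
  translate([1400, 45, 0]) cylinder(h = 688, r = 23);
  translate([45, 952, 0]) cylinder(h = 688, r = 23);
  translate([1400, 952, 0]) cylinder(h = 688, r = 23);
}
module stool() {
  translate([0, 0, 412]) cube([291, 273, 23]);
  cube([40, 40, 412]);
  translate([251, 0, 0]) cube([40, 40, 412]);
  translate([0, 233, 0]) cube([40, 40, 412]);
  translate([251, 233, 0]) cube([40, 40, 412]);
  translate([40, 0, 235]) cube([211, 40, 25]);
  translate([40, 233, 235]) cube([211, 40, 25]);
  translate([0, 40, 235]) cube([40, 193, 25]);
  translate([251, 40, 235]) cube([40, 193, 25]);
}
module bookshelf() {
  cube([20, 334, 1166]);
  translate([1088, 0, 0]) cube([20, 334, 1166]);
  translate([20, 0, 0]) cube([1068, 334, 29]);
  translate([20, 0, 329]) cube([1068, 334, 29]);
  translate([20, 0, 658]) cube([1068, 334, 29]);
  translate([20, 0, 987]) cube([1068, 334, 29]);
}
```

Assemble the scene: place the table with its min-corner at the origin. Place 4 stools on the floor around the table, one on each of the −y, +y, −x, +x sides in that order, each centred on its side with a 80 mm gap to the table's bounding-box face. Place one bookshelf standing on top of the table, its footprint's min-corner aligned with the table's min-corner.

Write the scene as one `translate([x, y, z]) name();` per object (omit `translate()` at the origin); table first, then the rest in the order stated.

table();
translate([577, -353, 0]) stool();
translate([577, 1077, 0]) stool();
translate([-371, 362, 0]) stool();
translate([1525, 362, 0]) stool();
translate([0, 0, 725]) bookshelf();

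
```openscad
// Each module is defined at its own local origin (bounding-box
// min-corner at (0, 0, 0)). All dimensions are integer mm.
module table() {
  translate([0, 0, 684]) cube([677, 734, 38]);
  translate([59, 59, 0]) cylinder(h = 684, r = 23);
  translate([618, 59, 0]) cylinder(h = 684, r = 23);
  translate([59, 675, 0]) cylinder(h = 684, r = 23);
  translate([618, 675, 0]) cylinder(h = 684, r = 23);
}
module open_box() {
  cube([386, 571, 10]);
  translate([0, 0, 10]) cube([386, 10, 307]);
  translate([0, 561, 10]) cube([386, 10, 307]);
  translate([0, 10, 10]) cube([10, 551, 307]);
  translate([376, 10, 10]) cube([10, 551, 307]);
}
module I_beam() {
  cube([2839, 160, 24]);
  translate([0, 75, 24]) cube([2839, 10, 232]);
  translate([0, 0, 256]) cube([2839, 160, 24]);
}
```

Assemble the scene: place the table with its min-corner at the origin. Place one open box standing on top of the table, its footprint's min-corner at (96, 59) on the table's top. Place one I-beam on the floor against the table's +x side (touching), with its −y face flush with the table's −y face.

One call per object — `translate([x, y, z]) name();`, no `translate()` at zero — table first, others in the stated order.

table();
translate([96, 59, 722]) open_box();
translate([677, 0, 0]) I_beam();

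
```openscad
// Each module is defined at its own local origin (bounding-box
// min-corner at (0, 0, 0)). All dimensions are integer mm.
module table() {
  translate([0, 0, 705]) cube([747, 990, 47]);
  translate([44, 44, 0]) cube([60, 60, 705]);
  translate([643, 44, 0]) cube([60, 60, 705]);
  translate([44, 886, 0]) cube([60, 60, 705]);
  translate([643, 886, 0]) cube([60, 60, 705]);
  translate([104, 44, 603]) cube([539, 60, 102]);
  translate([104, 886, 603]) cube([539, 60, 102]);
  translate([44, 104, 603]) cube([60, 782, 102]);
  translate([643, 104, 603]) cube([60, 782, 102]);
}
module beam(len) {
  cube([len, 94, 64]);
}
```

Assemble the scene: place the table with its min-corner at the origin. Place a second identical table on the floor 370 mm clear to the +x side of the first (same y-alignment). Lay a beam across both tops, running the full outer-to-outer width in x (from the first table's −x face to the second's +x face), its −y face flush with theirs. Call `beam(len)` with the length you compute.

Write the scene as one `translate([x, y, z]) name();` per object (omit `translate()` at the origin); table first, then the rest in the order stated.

table();
translate([1117, 0, 0]) table();
translate([0, 0, 752]) beam(1864);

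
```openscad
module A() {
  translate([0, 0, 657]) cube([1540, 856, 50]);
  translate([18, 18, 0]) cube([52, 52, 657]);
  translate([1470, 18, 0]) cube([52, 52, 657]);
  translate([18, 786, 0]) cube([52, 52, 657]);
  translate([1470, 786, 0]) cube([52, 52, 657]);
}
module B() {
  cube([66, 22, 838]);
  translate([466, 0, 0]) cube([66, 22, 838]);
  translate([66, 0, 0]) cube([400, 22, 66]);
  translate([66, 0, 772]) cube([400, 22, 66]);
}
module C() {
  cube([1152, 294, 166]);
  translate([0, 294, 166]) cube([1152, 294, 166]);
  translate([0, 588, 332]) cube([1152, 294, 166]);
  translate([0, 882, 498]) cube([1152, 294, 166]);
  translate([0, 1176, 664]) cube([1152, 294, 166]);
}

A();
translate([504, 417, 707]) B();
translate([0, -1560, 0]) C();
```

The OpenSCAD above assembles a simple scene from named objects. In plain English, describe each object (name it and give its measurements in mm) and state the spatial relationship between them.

A is a rectangular dining table. The top is 1540×856×50 mm with its upper surface at z = 707 mm. It stands on four 52×52 mm square legs, each inset 18 mm from the nearest pair of top edges, running from the floor to the underside of the top.

B is a picture frame with a 400×706 mm rectangular opening (x by z) and a uniform 66 mm border on every side. Frame depth is 22 mm along y. It is built from two vertical stiles running the full outside height and two horizontal rails spanning the gap between the stiles.

C is a run of 5 identical solid stair steps. Each tread is 1152×294 mm and each step block is 166 mm high. Step 1 rests on the floor; step k is offset from step 1 by (k−1)×294 mm in y and (k−1)×166 mm in z.

The picture frame is on top of the table, centred. The staircase is on the floor beside the table on its −y side.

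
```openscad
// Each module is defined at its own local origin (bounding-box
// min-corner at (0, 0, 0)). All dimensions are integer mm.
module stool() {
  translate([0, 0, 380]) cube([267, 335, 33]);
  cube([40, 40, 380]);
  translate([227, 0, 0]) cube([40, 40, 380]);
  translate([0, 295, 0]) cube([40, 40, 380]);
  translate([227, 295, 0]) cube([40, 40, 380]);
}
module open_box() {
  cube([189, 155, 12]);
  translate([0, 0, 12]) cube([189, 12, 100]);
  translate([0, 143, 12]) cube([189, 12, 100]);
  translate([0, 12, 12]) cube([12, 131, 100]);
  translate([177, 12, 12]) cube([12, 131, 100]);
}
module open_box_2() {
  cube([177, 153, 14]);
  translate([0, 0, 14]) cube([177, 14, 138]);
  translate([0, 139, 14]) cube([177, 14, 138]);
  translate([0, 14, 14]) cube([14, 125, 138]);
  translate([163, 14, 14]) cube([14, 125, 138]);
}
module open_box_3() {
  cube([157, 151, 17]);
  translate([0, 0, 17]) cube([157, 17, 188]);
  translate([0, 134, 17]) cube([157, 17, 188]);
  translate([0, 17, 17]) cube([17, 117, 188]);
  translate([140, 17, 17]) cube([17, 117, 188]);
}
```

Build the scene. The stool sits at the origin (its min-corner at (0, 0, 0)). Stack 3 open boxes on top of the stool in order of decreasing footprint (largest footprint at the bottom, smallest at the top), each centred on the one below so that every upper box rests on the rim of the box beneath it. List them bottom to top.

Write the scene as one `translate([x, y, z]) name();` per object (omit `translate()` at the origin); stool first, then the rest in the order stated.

stool();
translate([39, 90, 413]) open_box();
translate([45, 91, 525]) open_box_2();
translate([55, 92, 677]) open_box_3();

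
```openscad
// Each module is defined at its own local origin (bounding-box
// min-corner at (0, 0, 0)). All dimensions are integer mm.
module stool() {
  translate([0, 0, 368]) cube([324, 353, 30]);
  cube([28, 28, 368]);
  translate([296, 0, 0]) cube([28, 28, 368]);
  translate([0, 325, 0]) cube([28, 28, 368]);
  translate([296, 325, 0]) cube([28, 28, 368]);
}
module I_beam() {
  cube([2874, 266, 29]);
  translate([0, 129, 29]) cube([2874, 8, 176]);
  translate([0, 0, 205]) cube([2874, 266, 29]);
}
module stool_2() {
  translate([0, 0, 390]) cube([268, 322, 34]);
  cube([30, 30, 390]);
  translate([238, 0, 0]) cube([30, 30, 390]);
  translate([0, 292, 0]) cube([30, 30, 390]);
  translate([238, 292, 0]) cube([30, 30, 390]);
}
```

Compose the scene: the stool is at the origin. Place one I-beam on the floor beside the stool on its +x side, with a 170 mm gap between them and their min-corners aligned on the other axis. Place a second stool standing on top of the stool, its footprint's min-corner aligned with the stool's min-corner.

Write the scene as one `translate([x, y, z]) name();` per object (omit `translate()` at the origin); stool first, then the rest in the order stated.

stool();
translate([494, 0, 0]) I_beam();
translate([0, 0, 398]) stool_2();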